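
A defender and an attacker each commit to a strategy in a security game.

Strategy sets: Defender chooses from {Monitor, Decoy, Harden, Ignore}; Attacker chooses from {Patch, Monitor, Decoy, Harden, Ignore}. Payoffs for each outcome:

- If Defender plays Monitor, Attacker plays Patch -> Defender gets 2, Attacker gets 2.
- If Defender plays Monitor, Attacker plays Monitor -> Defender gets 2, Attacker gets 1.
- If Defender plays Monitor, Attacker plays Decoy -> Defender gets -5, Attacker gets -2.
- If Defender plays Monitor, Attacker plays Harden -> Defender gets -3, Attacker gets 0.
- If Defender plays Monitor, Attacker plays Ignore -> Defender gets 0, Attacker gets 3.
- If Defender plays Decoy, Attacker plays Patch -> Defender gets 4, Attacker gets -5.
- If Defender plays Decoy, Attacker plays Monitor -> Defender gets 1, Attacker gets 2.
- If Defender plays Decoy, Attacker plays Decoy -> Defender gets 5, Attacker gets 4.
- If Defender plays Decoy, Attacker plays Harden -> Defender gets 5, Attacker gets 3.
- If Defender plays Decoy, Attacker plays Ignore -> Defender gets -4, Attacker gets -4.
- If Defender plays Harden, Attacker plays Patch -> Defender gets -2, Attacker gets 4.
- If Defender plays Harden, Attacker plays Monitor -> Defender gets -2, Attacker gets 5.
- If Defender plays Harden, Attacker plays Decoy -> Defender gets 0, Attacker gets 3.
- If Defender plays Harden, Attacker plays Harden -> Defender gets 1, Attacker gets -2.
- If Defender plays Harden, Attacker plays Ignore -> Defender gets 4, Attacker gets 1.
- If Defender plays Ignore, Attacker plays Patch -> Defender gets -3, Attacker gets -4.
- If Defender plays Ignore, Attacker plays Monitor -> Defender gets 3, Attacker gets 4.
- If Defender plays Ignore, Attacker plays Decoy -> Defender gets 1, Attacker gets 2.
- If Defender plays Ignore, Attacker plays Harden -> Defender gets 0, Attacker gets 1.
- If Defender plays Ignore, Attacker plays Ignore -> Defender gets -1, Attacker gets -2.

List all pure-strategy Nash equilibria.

Mark each player's best response to every combination of opponents' strategies; a profile where every player is best-responding is a pure Nash equilibrium.
Defender against Patch: payoffs 2, 4, -2, -3 → best response Decoy.
Defender against Monitor: payoffs 2, 1, -2, 3 → best response Ignore.
Defender against Decoy: payoffs -5, 5, 0, 1 → best response Decoy.
Defender against Harden: payoffs -3, 5, 1, 0 → best response Decoy.
Defender against Ignore: payoffs 0, -4, 4, -1 → best response Harden.
Attacker against Monitor: payoffs 2, 1, -2, 0, 3 → best response Ignore.
Attacker against Decoy: payoffs -5, 2, 4, 3, -4 → best response Decoy.
Attacker against Harden: payoffs 4, 5, 3, -2, 1 → best response Monitor.
Attacker against Ignore: payoffs -4, 4, 2, 1, -2 → best response Monitor.
Mutual best responses: (Decoy, Decoy); (Ignore, Monitor).

The pure Nash equilibria are (Decoy, Decoy); (Ignore, Monitor).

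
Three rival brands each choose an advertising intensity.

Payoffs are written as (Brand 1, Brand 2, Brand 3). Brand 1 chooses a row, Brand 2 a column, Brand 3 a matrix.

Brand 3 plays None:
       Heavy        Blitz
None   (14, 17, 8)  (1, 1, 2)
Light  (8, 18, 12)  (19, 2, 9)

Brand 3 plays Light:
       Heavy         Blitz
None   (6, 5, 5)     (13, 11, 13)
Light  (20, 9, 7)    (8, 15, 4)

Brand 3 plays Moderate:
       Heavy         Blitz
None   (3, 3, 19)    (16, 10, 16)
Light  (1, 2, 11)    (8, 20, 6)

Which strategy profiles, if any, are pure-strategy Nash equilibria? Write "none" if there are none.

The unique pure-strategy Nash equilibrium is (None, Blitz, Moderate).

(None, Heavy, None): Brand 3 can switch to Moderate (8 → 19). Not NE.
(None, Heavy, Light): Brand 1 can switch to Light (6 → 20). Not NE.
(None, Heavy, Moderate): Brand 2 can switch to Blitz (3 → 10). Not NE.
(None, Blitz, None): Brand 1 can switch to Light (1 → 19). Not NE.
(None, Blitz, Light): Brand 3 can switch to Moderate (13 → 16). Not NE.
(None, Blitz, Moderate): Brand 1 gets 16, best alternative 8; Brand 2 gets 10, best alternative 3; Brand 3 gets 16, best alternative 13. No profitable deviation — NE.
(Light, Heavy, None): Brand 1 can switch to None (8 → 14). Not NE.
(The remaining 5 profiles each have a profitable deviation by the same check.)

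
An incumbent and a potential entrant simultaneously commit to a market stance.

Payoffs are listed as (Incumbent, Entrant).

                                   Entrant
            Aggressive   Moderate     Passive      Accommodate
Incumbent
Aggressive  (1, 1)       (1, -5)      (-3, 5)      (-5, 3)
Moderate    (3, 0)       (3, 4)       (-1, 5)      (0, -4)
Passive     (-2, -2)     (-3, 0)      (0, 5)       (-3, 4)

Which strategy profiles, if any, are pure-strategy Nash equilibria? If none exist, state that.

Incumbent against Aggressive: payoffs 1, 3, -2 → best response Moderate.
Incumbent against Moderate: payoffs 1, 3, -3 → best response Moderate.
Incumbent against Passive: payoffs -3, -1, 0 → best response Passive.
Incumbent against Accommodate: payoffs -5, 0, -3 → best response Moderate.
Entrant against Aggressive: payoffs 1, -5, 5, 3 → best response Passive.
Entrant against Moderate: payoffs 0, 4, 5, -4 → best response Passive.
Entrant against Passive: payoffs -2, 0, 5, 4 → best response Passive.
Mutual best responses: (Passive, Passive).

Pure NE: (Passive, Passive)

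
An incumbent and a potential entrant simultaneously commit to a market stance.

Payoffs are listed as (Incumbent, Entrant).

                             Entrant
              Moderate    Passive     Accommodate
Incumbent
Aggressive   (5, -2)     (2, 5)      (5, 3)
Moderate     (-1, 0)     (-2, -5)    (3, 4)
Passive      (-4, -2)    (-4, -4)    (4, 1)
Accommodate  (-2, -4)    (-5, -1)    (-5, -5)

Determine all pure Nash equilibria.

Incumbent against Moderate: payoffs 5, -1, -4, -2 → best response Aggressive.
Incumbent against Passive: payoffs 2, -2, -4, -5 → best response Aggressive.
Incumbent against Accommodate: payoffs 5, 3, 4, -5 → best response Aggressive.
Entrant against Aggressive: payoffs -2, 5, 3 → best response Passive.
Entrant against Moderate: payoffs 0, -5, 4 → best response Accommodate.
Entrant against Passive: payoffs -2, -4, 1 → best response Accommodate.
Entrant against Accommodate: payoffs -4, -1, -5 → best response Passive.
Mutual best responses: (Aggressive, Passive).

Pure NE: (Aggressive, Passive)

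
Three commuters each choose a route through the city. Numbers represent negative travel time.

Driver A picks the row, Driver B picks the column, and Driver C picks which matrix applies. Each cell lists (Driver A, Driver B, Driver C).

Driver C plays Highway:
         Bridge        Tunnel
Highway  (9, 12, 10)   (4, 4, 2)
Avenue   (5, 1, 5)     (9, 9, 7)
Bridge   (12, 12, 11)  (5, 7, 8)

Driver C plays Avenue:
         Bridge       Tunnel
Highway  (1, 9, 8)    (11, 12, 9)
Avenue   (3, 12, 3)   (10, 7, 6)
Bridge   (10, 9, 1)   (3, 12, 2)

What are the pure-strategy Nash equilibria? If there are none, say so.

(Highway, Bridge, Highway): Driver A can switch to Bridge (9 → 12). Not NE.
(Highway, Bridge, Avenue): Driver A can switch to Avenue (1 → 3). Not NE.
(Highway, Tunnel, Highway): Driver A can switch to Avenue (4 → 9). Not NE.
(Highway, Tunnel, Avenue): Driver A gets 11, best alternative 10; Driver B gets 12, best alternative 9; Driver C gets 9, best alternative 2. No profitable deviation — NE.
(Avenue, Bridge, Highway): Driver A can switch to Highway (5 → 9). Not NE.
(Avenue, Bridge, Avenue): Driver A can switch to Bridge (3 → 10). Not NE.
(Avenue, Tunnel, Highway): Driver A gets 9, best alternative 5; Driver B gets 9, best alternative 1; Driver C gets 7, best alternative 6. No profitable deviation — NE.
(Avenue, Tunnel, Avenue): Driver A can switch to Highway (10 → 11). Not NE.
(Bridge, Bridge, Highway): Driver A gets 12, best alternative 9; Driver B gets 12, best alternative 7; Driver C gets 11, best alternative 1. No profitable deviation — NE.
(The remaining 3 profiles each have a profitable deviation by the same check.)

The pure Nash equilibria are (Highway, Tunnel, Avenue), (Avenue, Tunnel, Highway), (Bridge, Bridge, Highway).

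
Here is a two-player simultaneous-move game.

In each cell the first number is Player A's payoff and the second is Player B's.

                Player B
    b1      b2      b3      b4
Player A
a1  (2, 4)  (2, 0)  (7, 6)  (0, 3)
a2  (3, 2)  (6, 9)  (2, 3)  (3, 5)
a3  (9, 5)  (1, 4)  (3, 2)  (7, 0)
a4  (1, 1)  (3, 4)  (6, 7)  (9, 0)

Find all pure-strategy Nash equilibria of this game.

(a1, b1): Player A can switch to a2 (2 → 3). Not NE.
(a1, b2): Player A can switch to a2 (2 → 6). Not NE.
(a1, b3): Player A gets 7, best alternative 6; Player B gets 6, best alternative 4. No profitable deviation — NE.
(a1, b4): Player A can switch to a2 (0 → 3). Not NE.
(a2, b1): Player A can switch to a3 (3 → 9). Not NE.
(a2, b2): Player A gets 6, best alternative 3; Player B gets 9, best alternative 5. No profitable deviation — NE.
(a2, b3): Player A can switch to a1 (2 → 7). Not NE.
(a2, b4): Player A can switch to a3 (3 → 7). Not NE.
(a3, b1): Player A gets 9, best alternative 3; Player B gets 5, best alternative 4. No profitable deviation — NE.
(a3, b2): Player A can switch to a1 (1 → 2). Not NE.
(a3, b3): Player A can switch to a1 (3 → 7). Not NE.
(The remaining 5 profiles each have a profitable deviation by the same check.)

The pure Nash equilibria are (a1, b3) and (a2, b2) and (a3, b1).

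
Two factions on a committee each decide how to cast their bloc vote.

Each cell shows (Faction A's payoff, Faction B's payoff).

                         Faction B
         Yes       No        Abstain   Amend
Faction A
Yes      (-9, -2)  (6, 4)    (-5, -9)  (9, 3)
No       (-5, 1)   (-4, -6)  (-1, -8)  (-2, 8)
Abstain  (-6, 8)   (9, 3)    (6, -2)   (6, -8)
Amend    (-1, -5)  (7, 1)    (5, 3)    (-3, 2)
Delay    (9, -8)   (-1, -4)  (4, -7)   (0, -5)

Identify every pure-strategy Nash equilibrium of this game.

For each strategy profile, look for a profitable unilateral deviation.
(Yes, Yes): Faction A can switch to No (-9 → -5). Not NE.
(Yes, No): Faction A can switch to Abstain (6 → 9). Not NE.
(Yes, Abstain): Faction A can switch to No (-5 → -1). Not NE.
(Yes, Amend): Faction B can switch to No (3 → 4). Not NE.
(No, Yes): Faction A can switch to Amend (-5 → -1). Not NE.
(No, No): Faction A can switch to Yes (-4 → 6). Not NE.
(No, Abstain): Faction A can switch to Abstain (-1 → 6). Not NE.
(No, Amend): Faction A can switch to Yes (-2 → 9). Not NE.
(Abstain, Yes): Faction A can switch to No (-6 → -5). Not NE.
(Abstain, No): Faction B can switch to Yes (3 → 8). Not NE.
(Abstain, Abstain): Faction B can switch to Yes (-2 → 8). Not NE.
(Abstain, Amend): Faction A can switch to Yes (6 → 9). Not NE.
(The remaining 8 profiles each have a profitable deviation by the same check.)

none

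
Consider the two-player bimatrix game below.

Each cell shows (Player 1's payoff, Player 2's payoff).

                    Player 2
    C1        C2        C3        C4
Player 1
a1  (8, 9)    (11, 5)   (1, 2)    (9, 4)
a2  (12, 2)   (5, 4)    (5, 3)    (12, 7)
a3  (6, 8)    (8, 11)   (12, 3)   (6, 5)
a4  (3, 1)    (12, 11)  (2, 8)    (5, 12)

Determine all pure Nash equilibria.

Mark each player's best response to every combination of opponents' strategies; a profile where every player is best-responding is a pure Nash equilibrium.
Player 1 against C1: payoffs 8, 12, 6, 3 → best response a2.
Player 1 against C2: payoffs 11, 5, 8, 12 → best response a4.
Player 1 against C3: payoffs 1, 5, 12, 2 → best response a3.
Player 1 against C4: payoffs 9, 12, 6, 5 → best response a2.
Player 2 against a1: payoffs 9, 5, 2, 4 → best response C1.
Player 2 against a2: payoffs 2, 4, 3, 7 → best response C4.
Player 2 against a3: payoffs 8, 11, 3, 5 → best response C2.
Player 2 against a4: payoffs 1, 11, 8, 12 → best response C4.
Mutual best responses: (a2, C4).

(a2, C4)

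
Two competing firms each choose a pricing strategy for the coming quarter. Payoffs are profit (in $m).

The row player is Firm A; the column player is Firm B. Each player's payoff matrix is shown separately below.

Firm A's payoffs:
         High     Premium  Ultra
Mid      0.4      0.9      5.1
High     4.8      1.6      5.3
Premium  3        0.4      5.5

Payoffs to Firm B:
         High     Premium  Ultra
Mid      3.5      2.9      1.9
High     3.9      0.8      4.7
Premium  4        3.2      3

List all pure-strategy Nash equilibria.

(Mid, High): Firm A can switch to High (0.4 → 4.8). Not NE.
(Mid, Premium): Firm A can switch to High (0.9 → 1.6). Not NE.
(Mid, Ultra): Firm A can switch to High (5.1 → 5.3). Not NE.
(High, High): Firm B can switch to Ultra (3.9 → 4.7). Not NE.
(High, Premium): Firm B can switch to High (0.8 → 3.9). Not NE.
(High, Ultra): Firm A can switch to Premium (5.3 → 5.5). Not NE.
(The remaining 3 profiles each have a profitable deviation by the same check.)

There is no pure-strategy Nash equilibrium.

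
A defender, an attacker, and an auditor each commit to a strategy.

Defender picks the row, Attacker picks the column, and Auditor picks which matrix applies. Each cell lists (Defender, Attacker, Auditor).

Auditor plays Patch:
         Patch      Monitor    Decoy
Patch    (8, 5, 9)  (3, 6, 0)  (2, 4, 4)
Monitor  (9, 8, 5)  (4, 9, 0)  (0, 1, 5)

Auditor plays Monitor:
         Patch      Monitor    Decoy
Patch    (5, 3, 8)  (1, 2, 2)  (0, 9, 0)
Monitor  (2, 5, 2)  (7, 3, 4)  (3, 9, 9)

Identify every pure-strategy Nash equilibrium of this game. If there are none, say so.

Defender against (Patch, Patch): payoffs 8, 9 → best response Monitor.
Defender against (Patch, Monitor): payoffs 5, 2 → best response Patch.
Defender against (Monitor, Patch): payoffs 3, 4 → best response Monitor.
Defender against (Monitor, Monitor): payoffs 1, 7 → best response Monitor.
Defender against (Decoy, Patch): payoffs 2, 0 → best response Patch.
Defender against (Decoy, Monitor): payoffs 0, 3 → best response Monitor.
Attacker against (Patch, Patch): payoffs 5, 6, 4 → best response Monitor.
Attacker against (Patch, Monitor): payoffs 3, 2, 9 → best response Decoy.
Attacker against (Monitor, Patch): payoffs 8, 9, 1 → best response Monitor.
Attacker against (Monitor, Monitor): payoffs 5, 3, 9 → best response Decoy.
Auditor against (Patch, Patch): payoffs 9, 8 → best response Patch.
Auditor against (Patch, Monitor): payoffs 0, 2 → best response Monitor.
Auditor against (Patch, Decoy): payoffs 4, 0 → best response Patch.
Auditor against (Monitor, Patch): payoffs 5, 2 → best response Patch.
Auditor against (Monitor, Monitor): payoffs 0, 4 → best response Monitor.
Auditor against (Monitor, Decoy): payoffs 5, 9 → best response Monitor.
Mutual best responses: (Monitor, Decoy, Monitor).

Pure NE: (Monitor, Decoy, Monitor)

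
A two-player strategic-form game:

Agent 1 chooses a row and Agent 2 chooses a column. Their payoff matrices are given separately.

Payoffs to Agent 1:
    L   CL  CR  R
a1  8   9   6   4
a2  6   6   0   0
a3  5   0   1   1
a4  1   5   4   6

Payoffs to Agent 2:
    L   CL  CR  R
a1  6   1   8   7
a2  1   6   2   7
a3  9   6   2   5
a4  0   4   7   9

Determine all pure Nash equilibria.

Mark each player's best response to every combination of opponents' strategies; a profile where every player is best-responding is a pure Nash equilibrium.
Agent 1 against L: payoffs 8, 6, 5, 1 → best response a1.
Agent 1 against CL: payoffs 9, 6, 0, 5 → best response a1.
Agent 1 against CR: payoffs 6, 0, 1, 4 → best response a1.
Agent 1 against R: payoffs 4, 0, 1, 6 → best response a4.
Agent 2 against a1: payoffs 6, 1, 8, 7 → best response CR.
Agent 2 against a2: payoffs 1, 6, 2, 7 → best response R.
Agent 2 against a3: payoffs 9, 6, 2, 5 → best response L.
Agent 2 against a4: payoffs 0, 4, 7, 9 → best response R.
Mutual best responses: (a1, CR); (a4, R).

(a1, CR); (a4, R)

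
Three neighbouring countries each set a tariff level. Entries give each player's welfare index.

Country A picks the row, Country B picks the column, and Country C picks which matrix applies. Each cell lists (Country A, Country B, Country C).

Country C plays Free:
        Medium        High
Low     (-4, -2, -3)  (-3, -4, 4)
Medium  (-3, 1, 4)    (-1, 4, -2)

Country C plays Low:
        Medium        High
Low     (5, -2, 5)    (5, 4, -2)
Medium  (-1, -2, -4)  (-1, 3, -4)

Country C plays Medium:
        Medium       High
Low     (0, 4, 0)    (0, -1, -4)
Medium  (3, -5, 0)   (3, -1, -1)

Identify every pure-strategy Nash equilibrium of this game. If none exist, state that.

(Low, Medium, Free): Country A can switch to Medium (-4 → -3). Not NE.
(Low, Medium, Low): Country B can switch to High (-2 → 4). Not NE.
(Low, Medium, Medium): Country A can switch to Medium (0 → 3). Not NE.
(Low, High, Free): Country A can switch to Medium (-3 → -1). Not NE.
(Low, High, Low): Country C can switch to Free (-2 → 4). Not NE.
(Low, High, Medium): Country A can switch to Medium (0 → 3). Not NE.
(Medium, Medium, Free): Country B can switch to High (1 → 4). Not NE.
(Medium, Medium, Low): Country A can switch to Low (-1 → 5). Not NE.
(Medium, High, Medium): Country A gets 3, best alternative 0; Country B gets -1, best alternative -5; Country C gets -1, best alternative -2. No profitable deviation — NE.
(The remaining 3 profiles each have a profitable deviation by the same check.)

Pure NE: (Medium, High, Medium)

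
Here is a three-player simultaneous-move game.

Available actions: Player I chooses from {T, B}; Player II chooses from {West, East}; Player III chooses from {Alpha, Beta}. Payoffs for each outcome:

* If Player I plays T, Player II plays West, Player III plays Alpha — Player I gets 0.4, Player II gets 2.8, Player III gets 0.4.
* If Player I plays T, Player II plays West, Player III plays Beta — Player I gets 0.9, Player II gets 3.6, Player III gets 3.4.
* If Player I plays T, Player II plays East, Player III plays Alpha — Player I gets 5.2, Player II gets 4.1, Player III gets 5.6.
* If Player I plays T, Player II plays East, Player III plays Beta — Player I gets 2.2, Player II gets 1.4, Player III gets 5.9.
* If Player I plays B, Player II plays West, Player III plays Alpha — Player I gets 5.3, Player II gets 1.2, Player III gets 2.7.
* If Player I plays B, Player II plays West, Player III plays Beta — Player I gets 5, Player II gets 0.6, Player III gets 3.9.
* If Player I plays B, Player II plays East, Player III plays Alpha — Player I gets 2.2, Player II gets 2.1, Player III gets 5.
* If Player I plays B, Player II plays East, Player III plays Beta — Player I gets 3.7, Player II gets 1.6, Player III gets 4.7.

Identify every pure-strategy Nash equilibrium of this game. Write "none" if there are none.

There is no pure-strategy Nash equilibrium.

Player I against (West, Alpha): payoffs 0.4, 5.3 → best response B.
Player I against (West, Beta): payoffs 0.9, 5 → best response B.
Player I against (East, Alpha): payoffs 5.2, 2.2 → best response T.
Player I against (East, Beta): payoffs 2.2, 3.7 → best response B.
Player II against (T, Alpha): payoffs 2.8, 4.1 → best response East.
Player II against (T, Beta): payoffs 3.6, 1.4 → best response West.
Player II against (B, Alpha): payoffs 1.2, 2.1 → best response East.
Player II against (B, Beta): payoffs 0.6, 1.6 → best response East.
Player III against (T, West): payoffs 0.4, 3.4 → best response Beta.
Player III against (T, East): payoffs 5.6, 5.9 → best response Beta.
Player III against (B, West): payoffs 2.7, 3.9 → best response Beta.
Player III against (B, East): payoffs 5, 4.7 → best response Alpha.
No profile is a mutual best response for all players.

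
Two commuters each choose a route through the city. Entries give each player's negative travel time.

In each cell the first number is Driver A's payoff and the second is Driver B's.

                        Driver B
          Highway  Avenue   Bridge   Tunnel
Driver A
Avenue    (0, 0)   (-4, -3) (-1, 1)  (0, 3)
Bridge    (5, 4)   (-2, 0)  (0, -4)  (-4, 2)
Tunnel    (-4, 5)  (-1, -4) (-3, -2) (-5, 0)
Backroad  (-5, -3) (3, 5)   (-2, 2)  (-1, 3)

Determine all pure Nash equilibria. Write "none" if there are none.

The pure Nash equilibria are (Avenue, Tunnel) and (Bridge, Highway) and (Backroad, Avenue).

Driver A against Highway: payoffs 0, 5, -4, -5 → best response Bridge.
Driver A against Avenue: payoffs -4, -2, -1, 3 → best response Backroad.
Driver A against Bridge: payoffs -1, 0, -3, -2 → best response Bridge.
Driver A against Tunnel: payoffs 0, -4, -5, -1 → best response Avenue.
Driver B against Avenue: payoffs 0, -3, 1, 3 → best response Tunnel.
Driver B against Bridge: payoffs 4, 0, -4, 2 → best response Highway.
Driver B against Tunnel: payoffs 5, -4, -2, 0 → best response Highway.
Driver B against Backroad: payoffs -3, 5, 2, 3 → best response Avenue.
Mutual best responses: (Avenue, Tunnel); (Bridge, Highway); (Backroad, Avenue).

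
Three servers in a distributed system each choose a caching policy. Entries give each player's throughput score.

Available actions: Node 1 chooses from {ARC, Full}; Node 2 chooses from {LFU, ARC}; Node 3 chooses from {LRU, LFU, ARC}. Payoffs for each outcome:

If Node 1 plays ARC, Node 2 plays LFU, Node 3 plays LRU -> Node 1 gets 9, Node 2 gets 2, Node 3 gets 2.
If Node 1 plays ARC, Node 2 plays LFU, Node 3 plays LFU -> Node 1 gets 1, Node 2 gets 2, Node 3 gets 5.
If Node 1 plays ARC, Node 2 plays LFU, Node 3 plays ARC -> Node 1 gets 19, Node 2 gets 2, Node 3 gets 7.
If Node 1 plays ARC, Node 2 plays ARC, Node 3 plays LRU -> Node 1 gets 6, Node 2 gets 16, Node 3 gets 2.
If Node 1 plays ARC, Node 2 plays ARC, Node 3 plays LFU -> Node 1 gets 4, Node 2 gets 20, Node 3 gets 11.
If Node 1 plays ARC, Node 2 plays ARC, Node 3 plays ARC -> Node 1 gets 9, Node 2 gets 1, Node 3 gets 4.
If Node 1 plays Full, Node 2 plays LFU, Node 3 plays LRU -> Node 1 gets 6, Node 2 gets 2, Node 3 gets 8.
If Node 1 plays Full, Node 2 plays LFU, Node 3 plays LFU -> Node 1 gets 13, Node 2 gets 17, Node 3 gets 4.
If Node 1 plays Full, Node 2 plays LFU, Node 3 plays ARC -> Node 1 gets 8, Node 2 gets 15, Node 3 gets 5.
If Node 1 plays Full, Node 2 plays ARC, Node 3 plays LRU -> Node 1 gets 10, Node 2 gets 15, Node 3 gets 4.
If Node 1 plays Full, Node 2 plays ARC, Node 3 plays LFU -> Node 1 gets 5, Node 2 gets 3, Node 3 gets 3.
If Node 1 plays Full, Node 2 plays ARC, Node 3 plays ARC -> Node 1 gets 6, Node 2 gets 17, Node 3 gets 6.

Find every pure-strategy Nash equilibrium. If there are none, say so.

The unique pure-strategy Nash equilibrium is (ARC, LFU, ARC).

Node 1 against (LFU, LRU): payoffs 9, 6 → best response ARC.
Node 1 against (LFU, LFU): payoffs 1, 13 → best response Full.
Node 1 against (LFU, ARC): payoffs 19, 8 → best response ARC.
Node 1 against (ARC, LRU): payoffs 6, 10 → best response Full.
Node 1 against (ARC, LFU): payoffs 4, 5 → best response Full.
Node 1 against (ARC, ARC): payoffs 9, 6 → best response ARC.
Node 2 against (ARC, LRU): payoffs 2, 16 → best response ARC.
Node 2 against (ARC, LFU): payoffs 2, 20 → best response ARC.
Node 2 against (ARC, ARC): payoffs 2, 1 → best response LFU.
Node 2 against (Full, LRU): payoffs 2, 15 → best response ARC.
Node 2 against (Full, LFU): payoffs 17, 3 → best response LFU.
Node 2 against (Full, ARC): payoffs 15, 17 → best response ARC.
Node 3 against (ARC, LFU): payoffs 2, 5, 7 → best response ARC.
Node 3 against (ARC, ARC): payoffs 2, 11, 4 → best response LFU.
Node 3 against (Full, LFU): payoffs 8, 4, 5 → best response LRU.
Node 3 against (Full, ARC): payoffs 4, 3, 6 → best response ARC.
Mutual best responses: (ARC, LFU, ARC).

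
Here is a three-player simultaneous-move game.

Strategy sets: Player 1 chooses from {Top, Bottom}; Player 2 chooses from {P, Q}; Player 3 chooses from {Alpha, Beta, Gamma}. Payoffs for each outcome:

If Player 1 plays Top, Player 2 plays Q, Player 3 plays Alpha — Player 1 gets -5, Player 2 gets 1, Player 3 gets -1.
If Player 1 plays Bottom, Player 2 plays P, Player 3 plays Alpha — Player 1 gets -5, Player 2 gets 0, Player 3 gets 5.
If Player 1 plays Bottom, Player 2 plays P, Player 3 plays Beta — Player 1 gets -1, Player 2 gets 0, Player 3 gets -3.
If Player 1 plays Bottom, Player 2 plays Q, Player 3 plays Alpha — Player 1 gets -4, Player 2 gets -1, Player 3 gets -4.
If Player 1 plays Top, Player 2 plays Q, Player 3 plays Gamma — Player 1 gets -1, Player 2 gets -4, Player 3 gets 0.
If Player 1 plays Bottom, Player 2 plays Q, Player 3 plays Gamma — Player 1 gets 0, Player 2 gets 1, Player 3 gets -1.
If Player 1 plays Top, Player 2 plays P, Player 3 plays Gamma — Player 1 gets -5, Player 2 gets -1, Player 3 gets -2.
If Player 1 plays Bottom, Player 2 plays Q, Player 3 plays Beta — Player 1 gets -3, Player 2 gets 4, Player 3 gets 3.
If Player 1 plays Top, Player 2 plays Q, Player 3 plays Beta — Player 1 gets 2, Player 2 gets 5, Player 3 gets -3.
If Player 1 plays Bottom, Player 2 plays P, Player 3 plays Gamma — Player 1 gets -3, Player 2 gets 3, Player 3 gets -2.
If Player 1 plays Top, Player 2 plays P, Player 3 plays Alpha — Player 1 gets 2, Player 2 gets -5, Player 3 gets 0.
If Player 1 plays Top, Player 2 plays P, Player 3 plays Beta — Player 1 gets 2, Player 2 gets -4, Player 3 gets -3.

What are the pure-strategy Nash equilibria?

There is no pure-strategy Nash equilibrium.

Player 1 against (P, Alpha): payoffs 2, -5 → best response Top.
Player 1 against (P, Beta): payoffs 2, -1 → best response Top.
Player 1 against (P, Gamma): payoffs -5, -3 → best response Bottom.
Player 1 against (Q, Alpha): payoffs -5, -4 → best response Bottom.
Player 1 against (Q, Beta): payoffs 2, -3 → best response Top.
Player 1 against (Q, Gamma): payoffs -1, 0 → best response Bottom.
Player 2 against (Top, Alpha): payoffs -5, 1 → best response Q.
Player 2 against (Top, Beta): payoffs -4, 5 → best response Q.
Player 2 against (Top, Gamma): payoffs -1, -4 → best response P.
Player 2 against (Bottom, Alpha): payoffs 0, -1 → best response P.
Player 2 against (Bottom, Beta): payoffs 0, 4 → best response Q.
Player 2 against (Bottom, Gamma): payoffs 3, 1 → best response P.
Player 3 against (Top, P): payoffs 0, -3, -2 → best response Alpha.
Player 3 against (Top, Q): payoffs -1, -3, 0 → best response Gamma.
Player 3 against (Bottom, P): payoffs 5, -3, -2 → best response Alpha.
Player 3 against (Bottom, Q): payoffs -4, 3, -1 → best response Beta.
No profile is a mutual best response for all players.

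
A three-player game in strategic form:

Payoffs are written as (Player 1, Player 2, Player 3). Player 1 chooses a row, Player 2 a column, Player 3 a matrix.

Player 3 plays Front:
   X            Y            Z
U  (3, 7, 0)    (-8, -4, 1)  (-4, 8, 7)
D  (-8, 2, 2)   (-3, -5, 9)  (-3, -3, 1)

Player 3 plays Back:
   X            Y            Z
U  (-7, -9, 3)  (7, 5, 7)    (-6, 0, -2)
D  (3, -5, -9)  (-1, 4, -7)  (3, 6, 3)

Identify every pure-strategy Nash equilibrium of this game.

The pure Nash equilibria are (U, Y, Back); (D, Z, Back).

Check each profile: it is a Nash equilibrium iff no player can strictly gain by switching unilaterally.
(U, X, Front): Player 2 can switch to Z (7 → 8). Not NE.
(U, X, Back): Player 1 can switch to D (-7 → 3). Not NE.
(U, Y, Front): Player 1 can switch to D (-8 → -3). Not NE.
(U, Y, Back): Player 1 gets 7, best alternative -1; Player 2 gets 5, best alternative 0; Player 3 gets 7, best alternative 1. No profitable deviation — NE.
(U, Z, Front): Player 1 can switch to D (-4 → -3). Not NE.
(U, Z, Back): Player 1 can switch to D (-6 → 3). Not NE.
(D, X, Front): Player 1 can switch to U (-8 → 3). Not NE.
(D, X, Back): Player 2 can switch to Y (-5 → 4). Not NE.
(D, Y, Front): Player 2 can switch to X (-5 → 2). Not NE.
(D, Y, Back): Player 1 can switch to U (-1 → 7). Not NE.
(D, Z, Front): Player 2 can switch to X (-3 → 2). Not NE.
(D, Z, Back): Player 1 gets 3, best alternative -6; Player 2 gets 6, best alternative 4; Player 3 gets 3, best alternative 1. No profitable deviation — NE.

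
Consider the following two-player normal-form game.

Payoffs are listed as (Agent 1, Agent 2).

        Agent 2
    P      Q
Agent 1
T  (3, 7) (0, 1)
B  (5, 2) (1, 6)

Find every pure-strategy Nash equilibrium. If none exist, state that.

Agent 1 against P: payoffs 3, 5 → best response B.
Agent 1 against Q: payoffs 0, 1 → best response B.
Agent 2 against T: payoffs 7, 1 → best response P.
Agent 2 against B: payoffs 2, 6 → best response Q.
Mutual best responses: (B, Q).

The unique pure-strategy Nash equilibrium is (B, Q).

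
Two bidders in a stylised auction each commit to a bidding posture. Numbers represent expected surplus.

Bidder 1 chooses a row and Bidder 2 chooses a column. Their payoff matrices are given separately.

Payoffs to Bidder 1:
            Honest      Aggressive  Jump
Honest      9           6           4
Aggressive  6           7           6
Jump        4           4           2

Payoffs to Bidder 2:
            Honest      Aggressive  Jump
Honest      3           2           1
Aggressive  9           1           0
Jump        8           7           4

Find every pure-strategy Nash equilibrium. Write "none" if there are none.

The unique pure-strategy Nash equilibrium is (Honest, Honest).

(Honest, Honest): Bidder 1 gets 9, best alternative 6; Bidder 2 gets 3, best alternative 2. No profitable deviation — NE.
(Honest, Aggressive): Bidder 1 can switch to Aggressive (6 → 7). Not NE.
(Honest, Jump): Bidder 1 can switch to Aggressive (4 → 6). Not NE.
(Aggressive, Honest): Bidder 1 can switch to Honest (6 → 9). Not NE.
(Aggressive, Aggressive): Bidder 2 can switch to Honest (1 → 9). Not NE.
(Aggressive, Jump): Bidder 2 can switch to Honest (0 → 9). Not NE.
(Jump, Honest): Bidder 1 can switch to Honest (4 → 9). Not NE.
(Jump, Aggressive): Bidder 1 can switch to Honest (4 → 6). Not NE.
(Jump, Jump): Bidder 1 can switch to Honest (2 → 4). Not NE.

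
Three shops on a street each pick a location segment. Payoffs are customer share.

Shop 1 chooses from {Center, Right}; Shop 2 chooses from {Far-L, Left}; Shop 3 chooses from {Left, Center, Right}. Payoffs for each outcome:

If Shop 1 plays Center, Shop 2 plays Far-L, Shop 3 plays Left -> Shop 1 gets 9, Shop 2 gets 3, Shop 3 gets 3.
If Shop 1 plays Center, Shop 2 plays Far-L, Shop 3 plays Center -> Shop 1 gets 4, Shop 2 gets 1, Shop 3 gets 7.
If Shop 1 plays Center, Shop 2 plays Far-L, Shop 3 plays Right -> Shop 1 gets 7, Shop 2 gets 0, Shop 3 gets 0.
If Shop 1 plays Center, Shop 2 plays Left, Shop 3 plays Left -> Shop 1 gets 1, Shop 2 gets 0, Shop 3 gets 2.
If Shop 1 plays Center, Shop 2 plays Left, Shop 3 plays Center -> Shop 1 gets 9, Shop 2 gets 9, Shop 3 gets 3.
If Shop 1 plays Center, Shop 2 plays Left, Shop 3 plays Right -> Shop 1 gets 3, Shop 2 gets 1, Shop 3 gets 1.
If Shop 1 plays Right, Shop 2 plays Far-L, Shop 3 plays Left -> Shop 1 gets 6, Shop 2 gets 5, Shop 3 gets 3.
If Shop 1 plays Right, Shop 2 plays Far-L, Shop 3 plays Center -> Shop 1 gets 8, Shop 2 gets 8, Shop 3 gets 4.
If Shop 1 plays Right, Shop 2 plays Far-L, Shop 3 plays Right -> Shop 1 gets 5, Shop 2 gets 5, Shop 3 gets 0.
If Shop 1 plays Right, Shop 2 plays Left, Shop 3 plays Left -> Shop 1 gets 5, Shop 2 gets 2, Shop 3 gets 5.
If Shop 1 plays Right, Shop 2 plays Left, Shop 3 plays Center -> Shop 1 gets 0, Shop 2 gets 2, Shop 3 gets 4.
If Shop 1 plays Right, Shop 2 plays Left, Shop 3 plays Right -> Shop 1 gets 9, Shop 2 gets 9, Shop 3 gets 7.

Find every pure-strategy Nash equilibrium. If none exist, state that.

Shop 1 against (Far-L, Left): payoffs 9, 6 → best response Center.
Shop 1 against (Far-L, Center): payoffs 4, 8 → best response Right.
Shop 1 against (Far-L, Right): payoffs 7, 5 → best response Center.
Shop 1 against (Left, Left): payoffs 1, 5 → best response Right.
Shop 1 against (Left, Center): payoffs 9, 0 → best response Center.
Shop 1 against (Left, Right): payoffs 3, 9 → best response Right.
Shop 2 against (Center, Left): payoffs 3, 0 → best response Far-L.
Shop 2 against (Center, Center): payoffs 1, 9 → best response Left.
Shop 2 against (Center, Right): payoffs 0, 1 → best response Left.
Shop 2 against (Right, Left): payoffs 5, 2 → best response Far-L.
Shop 2 against (Right, Center): payoffs 8, 2 → best response Far-L.
Shop 2 against (Right, Right): payoffs 5, 9 → best response Left.
Shop 3 against (Center, Far-L): payoffs 3, 7, 0 → best response Center.
Shop 3 against (Center, Left): payoffs 2, 3, 1 → best response Center.
Shop 3 against (Right, Far-L): payoffs 3, 4, 0 → best response Center.
Shop 3 against (Right, Left): payoffs 5, 4, 7 → best response Right.
Mutual best responses: (Center, Left, Center); (Right, Far-L, Center); (Right, Left, Right).

(Center, Left, Center); (Right, Far-L, Center); (Right, Left, Right)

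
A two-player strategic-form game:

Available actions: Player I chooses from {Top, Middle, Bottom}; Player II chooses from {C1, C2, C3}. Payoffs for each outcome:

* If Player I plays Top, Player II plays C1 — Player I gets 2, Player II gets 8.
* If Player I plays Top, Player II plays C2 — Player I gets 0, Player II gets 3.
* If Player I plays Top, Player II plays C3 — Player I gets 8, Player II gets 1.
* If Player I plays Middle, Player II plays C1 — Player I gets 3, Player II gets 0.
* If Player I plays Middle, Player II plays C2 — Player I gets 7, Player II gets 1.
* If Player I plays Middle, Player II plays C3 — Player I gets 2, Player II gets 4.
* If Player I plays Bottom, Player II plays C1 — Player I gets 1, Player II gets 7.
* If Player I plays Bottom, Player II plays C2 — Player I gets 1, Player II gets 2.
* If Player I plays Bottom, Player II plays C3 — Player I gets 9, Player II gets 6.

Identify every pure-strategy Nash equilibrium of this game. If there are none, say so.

none

Player I against C1: payoffs 2, 3, 1 → best response Middle.
Player I against C2: payoffs 0, 7, 1 → best response Middle.
Player I against C3: payoffs 8, 2, 9 → best response Bottom.
Player II against Top: payoffs 8, 3, 1 → best response C1.
Player II against Middle: payoffs 0, 1, 4 → best response C3.
Player II against Bottom: payoffs 7, 2, 6 → best response C1.
No profile is a mutual best response for all players.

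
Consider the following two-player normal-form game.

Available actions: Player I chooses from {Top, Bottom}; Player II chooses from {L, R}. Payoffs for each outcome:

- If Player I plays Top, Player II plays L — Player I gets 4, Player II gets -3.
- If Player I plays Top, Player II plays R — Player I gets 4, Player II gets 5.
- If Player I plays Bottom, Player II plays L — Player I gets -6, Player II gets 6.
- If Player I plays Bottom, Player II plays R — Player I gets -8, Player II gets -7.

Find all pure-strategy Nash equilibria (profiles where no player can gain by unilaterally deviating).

(Top, L): Player II can switch to R (-3 → 5). Not NE.
(Top, R): Player I gets 4, best alternative -8; Player II gets 5, best alternative -3. No profitable deviation — NE.
(Bottom, L): Player I can switch to Top (-6 → 4). Not NE.
(Bottom, R): Player I can switch to Top (-8 → 4). Not NE.

Pure NE: (Top, R)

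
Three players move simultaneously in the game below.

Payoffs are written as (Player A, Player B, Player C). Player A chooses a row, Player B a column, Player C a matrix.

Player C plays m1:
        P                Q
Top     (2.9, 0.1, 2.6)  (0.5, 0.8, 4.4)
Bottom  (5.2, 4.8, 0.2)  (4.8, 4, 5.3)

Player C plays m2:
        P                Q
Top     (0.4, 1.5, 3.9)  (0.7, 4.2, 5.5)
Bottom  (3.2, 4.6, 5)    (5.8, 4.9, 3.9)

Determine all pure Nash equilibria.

none

Player A against (P, m1): payoffs 2.9, 5.2 → best response Bottom.
Player A against (P, m2): payoffs 0.4, 3.2 → best response Bottom.
Player A against (Q, m1): payoffs 0.5, 4.8 → best response Bottom.
Player A against (Q, m2): payoffs 0.7, 5.8 → best response Bottom.
Player B against (Top, m1): payoffs 0.1, 0.8 → best response Q.
Player B against (Top, m2): payoffs 1.5, 4.2 → best response Q.
Player B against (Bottom, m1): payoffs 4.8, 4 → best response P.
Player B against (Bottom, m2): payoffs 4.6, 4.9 → best response Q.
Player C against (Top, P): payoffs 2.6, 3.9 → best response m2.
Player C against (Top, Q): payoffs 4.4, 5.5 → best response m2.
Player C against (Bottom, P): payoffs 0.2, 5 → best response m2.
Player C against (Bottom, Q): payoffs 5.3, 3.9 → best response m1.
No profile is a mutual best response for all players.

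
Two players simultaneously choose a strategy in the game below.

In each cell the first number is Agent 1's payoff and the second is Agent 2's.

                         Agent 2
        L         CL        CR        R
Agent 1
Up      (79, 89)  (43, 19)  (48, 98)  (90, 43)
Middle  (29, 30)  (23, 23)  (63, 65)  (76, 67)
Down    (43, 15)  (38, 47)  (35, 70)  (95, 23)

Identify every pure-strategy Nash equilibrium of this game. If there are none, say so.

Agent 1 against L: payoffs 79, 29, 43 → best response Up.
Agent 1 against CL: payoffs 43, 23, 38 → best response Up.
Agent 1 against CR: payoffs 48, 63, 35 → best response Middle.
Agent 1 against R: payoffs 90, 76, 95 → best response Down.
Agent 2 against Up: payoffs 89, 19, 98, 43 → best response CR.
Agent 2 against Middle: payoffs 30, 23, 65, 67 → best response R.
Agent 2 against Down: payoffs 15, 47, 70, 23 → best response CR.
No profile is a mutual best response for all players.

This game has no pure Nash equilibrium.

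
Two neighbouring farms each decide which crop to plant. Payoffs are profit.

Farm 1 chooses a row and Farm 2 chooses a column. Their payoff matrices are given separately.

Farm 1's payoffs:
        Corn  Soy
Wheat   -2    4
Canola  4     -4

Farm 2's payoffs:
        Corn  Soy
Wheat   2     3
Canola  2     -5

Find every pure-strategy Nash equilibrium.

(Wheat, Soy); (Canola, Corn)

Farm 1 against Corn: payoffs -2, 4 → best response Canola.
Farm 1 against Soy: payoffs 4, -4 → best response Wheat.
Farm 2 against Wheat: payoffs 2, 3 → best response Soy.
Farm 2 against Canola: payoffs 2, -5 → best response Corn.
Mutual best responses: (Wheat, Soy); (Canola, Corn).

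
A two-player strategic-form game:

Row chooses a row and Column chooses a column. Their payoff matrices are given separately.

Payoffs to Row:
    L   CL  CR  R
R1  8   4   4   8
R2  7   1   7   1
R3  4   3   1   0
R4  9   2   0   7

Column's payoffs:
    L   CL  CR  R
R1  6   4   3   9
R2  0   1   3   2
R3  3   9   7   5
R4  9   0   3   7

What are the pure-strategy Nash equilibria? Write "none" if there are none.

For each player, find the best response to each opponent profile; mutual best responses are the pure NE.
Row against L: payoffs 8, 7, 4, 9 → best response R4.
Row against CL: payoffs 4, 1, 3, 2 → best response R1.
Row against CR: payoffs 4, 7, 1, 0 → best response R2.
Row against R: payoffs 8, 1, 0, 7 → best response R1.
Column against R1: payoffs 6, 4, 3, 9 → best response R.
Column against R2: payoffs 0, 1, 3, 2 → best response CR.
Column against R3: payoffs 3, 9, 7, 5 → best response CL.
Column against R4: payoffs 9, 0, 3, 7 → best response L.
Mutual best responses: (R1, R); (R2, CR); (R4, L).

The pure Nash equilibria are (R1, R) and (R2, CR) and (R4, L).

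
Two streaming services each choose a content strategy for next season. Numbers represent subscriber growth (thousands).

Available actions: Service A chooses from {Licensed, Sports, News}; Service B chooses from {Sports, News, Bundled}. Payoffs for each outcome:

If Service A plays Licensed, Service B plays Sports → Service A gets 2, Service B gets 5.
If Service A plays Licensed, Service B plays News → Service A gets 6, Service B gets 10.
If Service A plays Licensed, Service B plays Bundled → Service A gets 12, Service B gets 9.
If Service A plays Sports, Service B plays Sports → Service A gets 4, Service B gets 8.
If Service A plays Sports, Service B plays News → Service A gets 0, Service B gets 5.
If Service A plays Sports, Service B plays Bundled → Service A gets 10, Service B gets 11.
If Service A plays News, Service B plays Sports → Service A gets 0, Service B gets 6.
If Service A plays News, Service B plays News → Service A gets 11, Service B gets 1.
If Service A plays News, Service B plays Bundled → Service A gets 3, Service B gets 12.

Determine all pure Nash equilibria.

Service A against Sports: payoffs 2, 4, 0 → best response Sports.
Service A against News: payoffs 6, 0, 11 → best response News.
Service A against Bundled: payoffs 12, 10, 3 → best response Licensed.
Service B against Licensed: payoffs 5, 10, 9 → best response News.
Service B against Sports: payoffs 8, 5, 11 → best response Bundled.
Service B against News: payoffs 6, 1, 12 → best response Bundled.
No profile is a mutual best response for all players.

This game has no pure Nash equilibrium.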